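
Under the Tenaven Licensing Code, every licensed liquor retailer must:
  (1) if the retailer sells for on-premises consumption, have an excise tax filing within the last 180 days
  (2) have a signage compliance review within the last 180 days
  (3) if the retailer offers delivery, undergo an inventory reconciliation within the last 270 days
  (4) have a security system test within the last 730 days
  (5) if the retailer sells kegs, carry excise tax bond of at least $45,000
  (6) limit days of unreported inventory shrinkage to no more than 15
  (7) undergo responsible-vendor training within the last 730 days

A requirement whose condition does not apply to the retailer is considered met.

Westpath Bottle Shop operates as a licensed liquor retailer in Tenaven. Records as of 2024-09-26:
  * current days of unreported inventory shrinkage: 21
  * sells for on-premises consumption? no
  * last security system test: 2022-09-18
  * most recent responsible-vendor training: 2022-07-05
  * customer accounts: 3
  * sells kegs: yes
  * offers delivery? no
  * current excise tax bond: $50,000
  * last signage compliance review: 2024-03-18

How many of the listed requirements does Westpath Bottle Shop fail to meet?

1. condition 'sells for on-premises consumption' does not hold → requirement n/a → met
2. signage compliance review 192 days ago vs limit 180 → not met
3. condition 'offers delivery' does not hold → requirement n/a → met
4. security system test 739 days ago vs limit 730 → not met
5. condition 'sells kegs' holds; excise tax bond $50,000 ≥ $45,000 → met
6. days of unreported inventory shrinkage 21 > 15 → not met
7. responsible-vendor training 814 days ago vs limit 730 → not met
Not met: 4 of 7

4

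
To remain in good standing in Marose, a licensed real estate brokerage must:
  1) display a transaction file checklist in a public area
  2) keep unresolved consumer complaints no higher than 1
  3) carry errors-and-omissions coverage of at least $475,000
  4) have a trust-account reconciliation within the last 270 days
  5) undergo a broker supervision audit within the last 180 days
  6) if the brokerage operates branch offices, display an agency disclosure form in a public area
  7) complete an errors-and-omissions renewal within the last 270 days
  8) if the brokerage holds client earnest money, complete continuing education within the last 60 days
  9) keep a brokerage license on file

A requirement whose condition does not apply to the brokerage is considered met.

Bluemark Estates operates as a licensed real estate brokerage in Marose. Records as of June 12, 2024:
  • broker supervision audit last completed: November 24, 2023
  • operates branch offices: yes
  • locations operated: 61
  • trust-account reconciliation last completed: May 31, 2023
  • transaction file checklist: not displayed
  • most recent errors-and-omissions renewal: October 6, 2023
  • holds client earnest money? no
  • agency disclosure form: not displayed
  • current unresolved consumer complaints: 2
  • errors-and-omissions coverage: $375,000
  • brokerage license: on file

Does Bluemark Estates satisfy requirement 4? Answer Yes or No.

No

4. trust-account reconciliation 378 days ago vs limit 270 → not met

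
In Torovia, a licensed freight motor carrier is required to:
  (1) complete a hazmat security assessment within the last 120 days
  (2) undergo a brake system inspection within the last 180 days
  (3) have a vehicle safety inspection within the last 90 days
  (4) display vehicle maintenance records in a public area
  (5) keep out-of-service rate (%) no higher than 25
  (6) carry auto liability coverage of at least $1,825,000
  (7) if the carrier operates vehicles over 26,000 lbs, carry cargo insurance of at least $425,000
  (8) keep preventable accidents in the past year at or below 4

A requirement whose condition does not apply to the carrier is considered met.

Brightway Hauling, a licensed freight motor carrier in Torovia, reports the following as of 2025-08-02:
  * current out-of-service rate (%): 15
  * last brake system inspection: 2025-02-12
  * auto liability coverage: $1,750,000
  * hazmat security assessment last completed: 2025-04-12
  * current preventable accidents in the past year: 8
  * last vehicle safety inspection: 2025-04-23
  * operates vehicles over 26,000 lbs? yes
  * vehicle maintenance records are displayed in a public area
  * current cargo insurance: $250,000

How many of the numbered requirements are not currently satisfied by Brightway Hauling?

4

1. hazmat security assessment 112 days ago vs limit 120 → met
2. brake system inspection 171 days ago vs limit 180 → met
3. vehicle safety inspection 101 days ago vs limit 90 → not met
4. vehicle maintenance records present → met
5. out-of-service rate (%) 15 ≤ 25 → met
6. auto liability coverage $1,750,000 < $1,825,000 → not met
7. condition 'operates vehicles over 26,000 lbs' holds; cargo insurance $250,000 < $425,000 → not met
8. preventable accidents in the past year 8 > 4 → not met
Not met: 4 of 8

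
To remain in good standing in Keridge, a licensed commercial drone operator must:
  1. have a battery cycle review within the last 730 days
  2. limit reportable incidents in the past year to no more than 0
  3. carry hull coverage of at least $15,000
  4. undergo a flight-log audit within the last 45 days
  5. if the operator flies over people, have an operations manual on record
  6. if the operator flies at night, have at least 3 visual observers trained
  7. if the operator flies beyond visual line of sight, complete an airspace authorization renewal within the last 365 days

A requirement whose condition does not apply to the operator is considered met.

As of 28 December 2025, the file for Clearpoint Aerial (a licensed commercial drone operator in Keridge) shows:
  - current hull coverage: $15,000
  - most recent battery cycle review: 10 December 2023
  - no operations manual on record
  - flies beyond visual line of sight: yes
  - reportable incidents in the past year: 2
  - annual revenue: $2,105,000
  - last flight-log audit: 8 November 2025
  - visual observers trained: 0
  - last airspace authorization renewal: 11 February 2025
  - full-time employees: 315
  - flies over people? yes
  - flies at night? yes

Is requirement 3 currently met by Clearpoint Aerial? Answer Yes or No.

Yes

3. hull coverage $15,000 ≥ $15,000 → met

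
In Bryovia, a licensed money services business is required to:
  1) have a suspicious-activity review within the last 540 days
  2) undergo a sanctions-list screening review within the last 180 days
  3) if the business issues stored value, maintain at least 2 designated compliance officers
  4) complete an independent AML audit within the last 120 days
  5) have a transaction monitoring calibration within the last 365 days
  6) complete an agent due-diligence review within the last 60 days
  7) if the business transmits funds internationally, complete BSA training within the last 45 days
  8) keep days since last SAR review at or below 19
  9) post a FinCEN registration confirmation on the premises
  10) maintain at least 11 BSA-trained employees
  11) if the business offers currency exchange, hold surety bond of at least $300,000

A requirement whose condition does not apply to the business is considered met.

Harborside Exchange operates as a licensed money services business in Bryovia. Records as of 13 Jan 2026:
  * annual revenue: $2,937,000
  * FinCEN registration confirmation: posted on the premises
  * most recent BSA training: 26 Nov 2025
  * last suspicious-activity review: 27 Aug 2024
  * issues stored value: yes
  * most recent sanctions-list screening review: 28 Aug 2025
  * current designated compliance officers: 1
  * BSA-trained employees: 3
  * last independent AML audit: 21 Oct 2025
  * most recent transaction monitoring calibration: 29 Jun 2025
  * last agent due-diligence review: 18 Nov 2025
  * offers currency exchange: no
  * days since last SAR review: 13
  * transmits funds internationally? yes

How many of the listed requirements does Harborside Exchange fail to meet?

3

1. suspicious-activity review 504 days ago vs limit 540 → met
2. sanctions-list screening review 138 days ago vs limit 180 → met
3. condition 'issues stored value' holds; designated compliance officers 1 < 2 → not met
4. independent AML audit 84 days ago vs limit 120 → met
5. transaction monitoring calibration 198 days ago vs limit 365 → met
6. agent due-diligence review 56 days ago vs limit 60 → met
7. condition 'transmits funds internationally' holds; BSA training 48 days ago vs limit 45 → not met
8. days since last SAR review 13 ≤ 19 → met
9. FinCEN registration confirmation present → met
10. BSA-trained employees 3 < 11 → not met
11. condition 'offers currency exchange' does not hold → requirement n/a → met
Not met: 3 of 11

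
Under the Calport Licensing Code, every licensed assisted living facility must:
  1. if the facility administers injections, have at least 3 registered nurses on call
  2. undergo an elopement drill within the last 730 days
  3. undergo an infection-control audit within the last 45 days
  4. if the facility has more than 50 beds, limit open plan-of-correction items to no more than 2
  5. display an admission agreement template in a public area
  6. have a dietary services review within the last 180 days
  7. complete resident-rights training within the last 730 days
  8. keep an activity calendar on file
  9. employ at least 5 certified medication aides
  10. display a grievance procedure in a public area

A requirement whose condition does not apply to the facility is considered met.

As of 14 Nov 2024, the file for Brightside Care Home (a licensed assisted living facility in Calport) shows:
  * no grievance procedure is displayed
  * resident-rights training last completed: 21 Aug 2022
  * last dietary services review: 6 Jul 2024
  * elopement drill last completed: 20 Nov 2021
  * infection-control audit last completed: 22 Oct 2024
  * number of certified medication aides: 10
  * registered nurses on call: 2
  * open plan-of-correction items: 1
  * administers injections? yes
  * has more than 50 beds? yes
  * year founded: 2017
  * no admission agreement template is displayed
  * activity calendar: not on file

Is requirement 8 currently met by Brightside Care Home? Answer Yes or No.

No

8. activity calendar absent → not met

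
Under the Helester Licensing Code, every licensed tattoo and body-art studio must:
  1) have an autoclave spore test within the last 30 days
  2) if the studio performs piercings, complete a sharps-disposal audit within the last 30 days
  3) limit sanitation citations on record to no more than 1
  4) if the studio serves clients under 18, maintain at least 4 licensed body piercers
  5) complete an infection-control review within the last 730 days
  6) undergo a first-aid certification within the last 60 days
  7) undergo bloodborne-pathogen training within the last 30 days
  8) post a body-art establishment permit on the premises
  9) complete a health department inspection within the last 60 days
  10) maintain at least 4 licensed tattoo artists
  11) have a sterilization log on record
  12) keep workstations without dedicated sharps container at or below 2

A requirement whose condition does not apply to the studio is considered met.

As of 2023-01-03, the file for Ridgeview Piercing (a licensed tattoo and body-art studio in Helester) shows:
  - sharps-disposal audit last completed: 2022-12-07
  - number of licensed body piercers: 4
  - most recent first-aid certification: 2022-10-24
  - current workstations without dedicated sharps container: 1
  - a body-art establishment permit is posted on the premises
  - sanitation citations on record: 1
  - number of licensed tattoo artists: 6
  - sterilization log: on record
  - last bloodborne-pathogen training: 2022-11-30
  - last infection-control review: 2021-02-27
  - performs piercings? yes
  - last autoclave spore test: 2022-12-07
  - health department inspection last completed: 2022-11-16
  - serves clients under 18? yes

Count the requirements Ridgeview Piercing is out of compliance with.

1. autoclave spore test 27 days ago vs limit 30 → met
2. condition 'performs piercings' holds; sharps-disposal audit 27 days ago vs limit 30 → met
3. sanitation citations on record 1 ≤ 1 → met
4. condition 'serves clients under 18' holds; licensed body piercers 4 ≥ 4 → met
5. infection-control review 675 days ago vs limit 730 → met
6. first-aid certification 71 days ago vs limit 60 → not met
7. bloodborne-pathogen training 34 days ago vs limit 30 → not met
8. body-art establishment permit present → met
9. health department inspection 48 days ago vs limit 60 → met
10. licensed tattoo artists 6 ≥ 4 → met
11. sterilization log present → met
12. workstations without dedicated sharps container 1 ≤ 2 → met
Not met: 2 of 12

2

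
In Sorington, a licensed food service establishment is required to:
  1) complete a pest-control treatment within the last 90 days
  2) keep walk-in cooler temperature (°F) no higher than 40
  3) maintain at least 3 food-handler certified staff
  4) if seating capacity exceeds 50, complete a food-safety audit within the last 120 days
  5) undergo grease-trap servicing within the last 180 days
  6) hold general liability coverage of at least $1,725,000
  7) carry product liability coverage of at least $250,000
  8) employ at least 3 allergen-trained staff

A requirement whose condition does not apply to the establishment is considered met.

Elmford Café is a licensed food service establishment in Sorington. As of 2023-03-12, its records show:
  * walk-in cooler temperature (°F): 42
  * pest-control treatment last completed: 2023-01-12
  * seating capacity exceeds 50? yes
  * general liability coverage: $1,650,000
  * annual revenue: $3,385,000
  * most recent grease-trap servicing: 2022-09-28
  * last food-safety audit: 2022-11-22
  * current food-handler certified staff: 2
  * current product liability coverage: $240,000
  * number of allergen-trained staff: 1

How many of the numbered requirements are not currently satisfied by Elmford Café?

1. pest-control treatment 59 days ago vs limit 90 → met
2. walk-in cooler temperature (°F) 42 > 40 → not met
3. food-handler certified staff 2 < 3 → not met
4. condition 'seating capacity exceeds 50' holds; food-safety audit 110 days ago vs limit 120 → met
5. grease-trap servicing 165 days ago vs limit 180 → met
6. general liability coverage $1,650,000 < $1,725,000 → not met
7. product liability coverage $240,000 < $250,000 → not met
8. allergen-trained staff 1 < 3 → not met
Not met: 5 of 8

5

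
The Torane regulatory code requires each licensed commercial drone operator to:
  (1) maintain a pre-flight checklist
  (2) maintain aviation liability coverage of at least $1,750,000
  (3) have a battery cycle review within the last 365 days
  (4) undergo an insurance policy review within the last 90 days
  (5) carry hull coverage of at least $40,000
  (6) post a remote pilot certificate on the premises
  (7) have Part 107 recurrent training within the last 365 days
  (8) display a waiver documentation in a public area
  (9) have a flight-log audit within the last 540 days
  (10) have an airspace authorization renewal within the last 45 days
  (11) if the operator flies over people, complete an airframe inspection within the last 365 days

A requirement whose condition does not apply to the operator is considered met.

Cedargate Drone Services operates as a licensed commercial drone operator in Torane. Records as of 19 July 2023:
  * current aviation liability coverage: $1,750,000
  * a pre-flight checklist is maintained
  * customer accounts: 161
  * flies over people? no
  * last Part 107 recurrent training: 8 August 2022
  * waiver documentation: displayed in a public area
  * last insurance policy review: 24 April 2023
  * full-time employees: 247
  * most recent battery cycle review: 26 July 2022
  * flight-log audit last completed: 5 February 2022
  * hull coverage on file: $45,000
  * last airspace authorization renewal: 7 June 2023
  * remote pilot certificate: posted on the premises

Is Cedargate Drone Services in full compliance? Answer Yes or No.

1. pre-flight checklist present → met
2. aviation liability coverage $1,750,000 ≥ $1,750,000 → met
3. battery cycle review 358 days ago vs limit 365 → met
4. insurance policy review 86 days ago vs limit 90 → met
5. hull coverage $45,000 ≥ $40,000 → met
6. remote pilot certificate present → met
7. Part 107 recurrent training 345 days ago vs limit 365 → met
8. waiver documentation present → met
9. flight-log audit 529 days ago vs limit 540 → met
10. airspace authorization renewal 42 days ago vs limit 45 → met
11. condition 'flies over people' does not hold → requirement n/a → met
All met.

Yes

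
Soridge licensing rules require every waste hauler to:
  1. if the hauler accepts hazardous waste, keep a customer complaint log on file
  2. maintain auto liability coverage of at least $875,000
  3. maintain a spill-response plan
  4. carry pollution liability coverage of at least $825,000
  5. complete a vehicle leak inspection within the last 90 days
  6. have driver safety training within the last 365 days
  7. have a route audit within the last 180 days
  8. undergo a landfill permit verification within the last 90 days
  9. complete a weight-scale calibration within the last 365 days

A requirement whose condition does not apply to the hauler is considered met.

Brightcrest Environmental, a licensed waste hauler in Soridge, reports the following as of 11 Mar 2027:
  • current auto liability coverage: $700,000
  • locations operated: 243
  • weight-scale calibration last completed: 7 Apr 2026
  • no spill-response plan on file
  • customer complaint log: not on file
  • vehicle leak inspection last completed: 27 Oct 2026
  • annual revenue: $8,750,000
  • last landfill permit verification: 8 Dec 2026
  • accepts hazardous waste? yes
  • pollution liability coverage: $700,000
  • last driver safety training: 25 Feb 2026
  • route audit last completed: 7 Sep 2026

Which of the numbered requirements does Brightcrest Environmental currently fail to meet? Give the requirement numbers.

1. condition 'accepts hazardous waste' holds; customer complaint log absent → not met
2. auto liability coverage $700,000 < $875,000 → not met
3. spill-response plan absent → not met
4. pollution liability coverage $700,000 < $825,000 → not met
5. vehicle leak inspection 135 days ago vs limit 90 → not met
6. driver safety training 379 days ago vs limit 365 → not met
7. route audit 185 days ago vs limit 180 → not met
8. landfill permit verification 93 days ago vs limit 90 → not met
9. weight-scale calibration 338 days ago vs limit 365 → met
Not met: 1, 2, 3, 4, 5, 6, 7, 8

1, 2, 3, 4, 5, 6, 7, 8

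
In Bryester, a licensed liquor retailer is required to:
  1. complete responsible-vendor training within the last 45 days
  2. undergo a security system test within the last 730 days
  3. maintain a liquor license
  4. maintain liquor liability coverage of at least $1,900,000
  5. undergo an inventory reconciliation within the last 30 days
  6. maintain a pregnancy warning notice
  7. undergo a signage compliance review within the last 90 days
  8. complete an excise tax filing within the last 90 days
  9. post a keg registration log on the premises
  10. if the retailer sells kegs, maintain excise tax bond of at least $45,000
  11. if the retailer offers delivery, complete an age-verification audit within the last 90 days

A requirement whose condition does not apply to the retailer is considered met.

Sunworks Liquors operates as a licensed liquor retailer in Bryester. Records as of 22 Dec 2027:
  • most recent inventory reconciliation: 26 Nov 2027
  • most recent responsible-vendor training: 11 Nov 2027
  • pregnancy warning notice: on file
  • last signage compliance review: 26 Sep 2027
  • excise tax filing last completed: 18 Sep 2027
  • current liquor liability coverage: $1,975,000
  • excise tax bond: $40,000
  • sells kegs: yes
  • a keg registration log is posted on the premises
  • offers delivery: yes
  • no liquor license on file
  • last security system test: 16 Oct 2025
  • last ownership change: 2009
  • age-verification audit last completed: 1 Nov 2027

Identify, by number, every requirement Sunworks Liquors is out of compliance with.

1. responsible-vendor training 41 days ago vs limit 45 → met
2. security system test 797 days ago vs limit 730 → not met
3. liquor license absent → not met
4. liquor liability coverage $1,975,000 ≥ $1,900,000 → met
5. inventory reconciliation 26 days ago vs limit 30 → met
6. pregnancy warning notice present → met
7. signage compliance review 87 days ago vs limit 90 → met
8. excise tax filing 95 days ago vs limit 90 → not met
9. keg registration log present → met
10. condition 'sells kegs' holds; excise tax bond $40,000 < $45,000 → not met
11. condition 'offers delivery' holds; age-verification audit 51 days ago vs limit 90 → met
Not met: 2, 3, 8, 10

2, 3, 8, 10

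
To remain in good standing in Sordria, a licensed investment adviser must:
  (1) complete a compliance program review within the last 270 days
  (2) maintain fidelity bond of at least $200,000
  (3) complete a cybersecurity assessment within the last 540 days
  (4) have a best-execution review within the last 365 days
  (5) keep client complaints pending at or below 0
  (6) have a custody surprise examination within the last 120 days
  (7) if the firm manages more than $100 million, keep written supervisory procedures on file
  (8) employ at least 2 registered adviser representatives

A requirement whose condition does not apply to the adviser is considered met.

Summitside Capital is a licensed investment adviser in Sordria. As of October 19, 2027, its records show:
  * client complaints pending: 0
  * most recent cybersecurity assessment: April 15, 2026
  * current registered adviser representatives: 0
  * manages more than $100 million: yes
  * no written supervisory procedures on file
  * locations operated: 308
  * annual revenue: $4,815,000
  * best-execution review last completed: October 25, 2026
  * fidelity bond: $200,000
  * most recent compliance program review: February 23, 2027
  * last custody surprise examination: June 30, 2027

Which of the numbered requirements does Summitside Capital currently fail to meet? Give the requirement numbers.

1. compliance program review 238 days ago vs limit 270 → met
2. fidelity bond $200,000 ≥ $200,000 → met
3. cybersecurity assessment 552 days ago vs limit 540 → not met
4. best-execution review 359 days ago vs limit 365 → met
5. client complaints pending 0 ≤ 0 → met
6. custody surprise examination 111 days ago vs limit 120 → met
7. condition 'manages more than $100 million' holds; written supervisory procedures absent → not met
8. registered adviser representatives 0 < 2 → not met
Not met: 3, 7, 8

3, 7, 8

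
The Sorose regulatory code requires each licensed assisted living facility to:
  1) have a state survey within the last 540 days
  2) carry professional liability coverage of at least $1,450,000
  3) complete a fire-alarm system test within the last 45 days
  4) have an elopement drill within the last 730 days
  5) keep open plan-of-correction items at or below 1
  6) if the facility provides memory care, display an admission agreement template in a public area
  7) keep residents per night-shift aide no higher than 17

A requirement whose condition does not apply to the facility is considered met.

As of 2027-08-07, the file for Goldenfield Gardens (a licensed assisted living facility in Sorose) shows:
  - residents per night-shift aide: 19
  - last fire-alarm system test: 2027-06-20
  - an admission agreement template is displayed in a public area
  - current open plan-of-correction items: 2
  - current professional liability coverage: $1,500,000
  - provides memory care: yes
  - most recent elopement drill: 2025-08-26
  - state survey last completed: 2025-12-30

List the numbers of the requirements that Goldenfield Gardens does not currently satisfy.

1. state survey 585 days ago vs limit 540 → not met
2. professional liability coverage $1,500,000 ≥ $1,450,000 → met
3. fire-alarm system test 48 days ago vs limit 45 → not met
4. elopement drill 711 days ago vs limit 730 → met
5. open plan-of-correction items 2 > 1 → not met
6. condition 'provides memory care' holds; admission agreement template present → met
7. residents per night-shift aide 19 > 17 → not met
Not met: 1, 3, 5, 7

1, 3, 5, 7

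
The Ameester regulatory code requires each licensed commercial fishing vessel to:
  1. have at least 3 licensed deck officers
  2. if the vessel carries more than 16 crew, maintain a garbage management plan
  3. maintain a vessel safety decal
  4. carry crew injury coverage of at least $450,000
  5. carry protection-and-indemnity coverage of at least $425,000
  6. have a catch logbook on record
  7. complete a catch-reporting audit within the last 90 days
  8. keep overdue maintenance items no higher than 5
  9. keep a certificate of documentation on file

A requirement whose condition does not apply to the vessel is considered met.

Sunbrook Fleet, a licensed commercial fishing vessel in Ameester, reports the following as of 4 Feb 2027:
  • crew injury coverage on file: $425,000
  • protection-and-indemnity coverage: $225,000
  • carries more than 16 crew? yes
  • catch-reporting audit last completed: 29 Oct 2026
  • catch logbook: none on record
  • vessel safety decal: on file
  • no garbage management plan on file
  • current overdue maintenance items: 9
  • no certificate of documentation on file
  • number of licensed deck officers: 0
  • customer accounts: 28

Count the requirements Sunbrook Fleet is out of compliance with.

1. licensed deck officers 0 < 3 → not met
2. condition 'carries more than 16 crew' holds; garbage management plan absent → not met
3. vessel safety decal present → met
4. crew injury coverage $425,000 < $450,000 → not met
5. protection-and-indemnity coverage $225,000 < $425,000 → not met
6. catch logbook absent → not met
7. catch-reporting audit 98 days ago vs limit 90 → not met
8. overdue maintenance items 9 > 5 → not met
9. certificate of documentation absent → not met
Not met: 8 of 9

8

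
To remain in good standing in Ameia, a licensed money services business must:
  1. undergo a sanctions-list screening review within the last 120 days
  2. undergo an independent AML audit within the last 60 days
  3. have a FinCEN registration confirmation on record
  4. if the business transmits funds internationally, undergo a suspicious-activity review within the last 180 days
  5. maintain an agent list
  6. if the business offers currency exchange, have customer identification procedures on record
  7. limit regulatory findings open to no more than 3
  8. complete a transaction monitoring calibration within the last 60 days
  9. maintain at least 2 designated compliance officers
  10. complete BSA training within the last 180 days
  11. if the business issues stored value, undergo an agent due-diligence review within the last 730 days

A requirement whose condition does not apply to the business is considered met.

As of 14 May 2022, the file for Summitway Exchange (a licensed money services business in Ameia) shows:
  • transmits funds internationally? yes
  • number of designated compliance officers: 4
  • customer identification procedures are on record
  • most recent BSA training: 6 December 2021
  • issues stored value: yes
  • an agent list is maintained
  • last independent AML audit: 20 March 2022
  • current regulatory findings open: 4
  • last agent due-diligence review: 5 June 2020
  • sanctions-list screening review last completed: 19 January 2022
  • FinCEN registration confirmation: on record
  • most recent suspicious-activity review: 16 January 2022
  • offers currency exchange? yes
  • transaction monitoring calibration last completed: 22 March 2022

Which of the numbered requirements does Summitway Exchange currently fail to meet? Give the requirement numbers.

7

1. sanctions-list screening review 115 days ago vs limit 120 → met
2. independent AML audit 55 days ago vs limit 60 → met
3. FinCEN registration confirmation present → met
4. condition 'transmits funds internationally' holds; suspicious-activity review 118 days ago vs limit 180 → met
5. agent list present → met
6. condition 'offers currency exchange' holds; customer identification procedures present → met
7. regulatory findings open 4 > 3 → not met
8. transaction monitoring calibration 53 days ago vs limit 60 → met
9. designated compliance officers 4 ≥ 2 → met
10. BSA training 159 days ago vs limit 180 → met
11. condition 'issues stored value' holds; agent due-diligence review 708 days ago vs limit 730 → met
Not met: 7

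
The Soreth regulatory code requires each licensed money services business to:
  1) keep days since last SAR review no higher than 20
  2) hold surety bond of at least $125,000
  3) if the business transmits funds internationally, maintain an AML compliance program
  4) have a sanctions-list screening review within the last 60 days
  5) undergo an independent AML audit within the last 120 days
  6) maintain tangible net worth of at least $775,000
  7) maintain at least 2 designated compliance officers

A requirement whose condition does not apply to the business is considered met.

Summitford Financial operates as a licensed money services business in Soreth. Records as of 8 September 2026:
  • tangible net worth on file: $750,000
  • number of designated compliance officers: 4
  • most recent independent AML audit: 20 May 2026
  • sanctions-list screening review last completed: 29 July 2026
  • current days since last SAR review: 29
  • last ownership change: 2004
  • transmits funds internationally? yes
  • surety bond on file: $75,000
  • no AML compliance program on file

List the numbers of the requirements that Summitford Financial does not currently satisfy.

1. days since last SAR review 29 > 20 → not met
2. surety bond $75,000 < $125,000 → not met
3. condition 'transmits funds internationally' holds; AML compliance program absent → not met
4. sanctions-list screening review 41 days ago vs limit 60 → met
5. independent AML audit 111 days ago vs limit 120 → met
6. tangible net worth $750,000 < $775,000 → not met
7. designated compliance officers 4 ≥ 2 → met
Not met: 1, 2, 3, 6

1, 2, 3, 6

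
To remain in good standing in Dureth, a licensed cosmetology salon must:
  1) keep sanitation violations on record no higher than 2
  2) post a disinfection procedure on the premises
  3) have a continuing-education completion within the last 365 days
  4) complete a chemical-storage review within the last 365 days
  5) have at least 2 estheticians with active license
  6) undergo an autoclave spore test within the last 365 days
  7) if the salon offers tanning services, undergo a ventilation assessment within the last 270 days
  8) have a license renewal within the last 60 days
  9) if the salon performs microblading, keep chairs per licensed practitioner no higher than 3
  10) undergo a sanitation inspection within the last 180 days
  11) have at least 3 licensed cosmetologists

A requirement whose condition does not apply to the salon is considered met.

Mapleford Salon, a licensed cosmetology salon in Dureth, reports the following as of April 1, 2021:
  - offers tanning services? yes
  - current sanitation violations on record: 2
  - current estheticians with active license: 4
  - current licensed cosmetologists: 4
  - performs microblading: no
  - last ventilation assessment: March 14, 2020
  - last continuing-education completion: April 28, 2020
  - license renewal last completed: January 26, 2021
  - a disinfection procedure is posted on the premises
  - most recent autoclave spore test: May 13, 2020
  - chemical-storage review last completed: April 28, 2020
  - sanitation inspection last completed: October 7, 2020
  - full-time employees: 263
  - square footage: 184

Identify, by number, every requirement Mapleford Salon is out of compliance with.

1. sanitation violations on record 2 ≤ 2 → met
2. disinfection procedure present → met
3. continuing-education completion 338 days ago vs limit 365 → met
4. chemical-storage review 338 days ago vs limit 365 → met
5. estheticians with active license 4 ≥ 2 → met
6. autoclave spore test 323 days ago vs limit 365 → met
7. condition 'offers tanning services' holds; ventilation assessment 383 days ago vs limit 270 → not met
8. license renewal 65 days ago vs limit 60 → not met
9. condition 'performs microblading' does not hold → requirement n/a → met
10. sanitation inspection 176 days ago vs limit 180 → met
11. licensed cosmetologists 4 ≥ 3 → met
Not met: 7, 8

7, 8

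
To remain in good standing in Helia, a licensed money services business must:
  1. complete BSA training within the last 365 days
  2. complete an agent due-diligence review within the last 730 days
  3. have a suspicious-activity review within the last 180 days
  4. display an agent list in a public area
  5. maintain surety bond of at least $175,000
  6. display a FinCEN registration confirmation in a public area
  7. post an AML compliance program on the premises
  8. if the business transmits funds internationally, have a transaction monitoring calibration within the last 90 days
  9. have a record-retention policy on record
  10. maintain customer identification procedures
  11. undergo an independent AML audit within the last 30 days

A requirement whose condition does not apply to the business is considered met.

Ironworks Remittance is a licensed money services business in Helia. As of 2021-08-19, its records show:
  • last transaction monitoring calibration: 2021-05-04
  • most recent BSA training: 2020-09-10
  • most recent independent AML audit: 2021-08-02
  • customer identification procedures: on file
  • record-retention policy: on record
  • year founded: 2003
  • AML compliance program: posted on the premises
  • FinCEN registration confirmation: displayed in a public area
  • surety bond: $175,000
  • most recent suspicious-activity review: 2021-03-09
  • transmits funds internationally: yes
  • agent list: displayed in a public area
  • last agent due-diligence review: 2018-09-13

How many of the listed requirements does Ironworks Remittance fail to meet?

1. BSA training 343 days ago vs limit 365 → met
2. agent due-diligence review 1071 days ago vs limit 730 → not met
3. suspicious-activity review 163 days ago vs limit 180 → met
4. agent list present → met
5. surety bond $175,000 ≥ $175,000 → met
6. FinCEN registration confirmation present → met
7. AML compliance program present → met
8. condition 'transmits funds internationally' holds; transaction monitoring calibration 107 days ago vs limit 90 → not met
9. record-retention policy present → met
10. customer identification procedures present → met
11. independent AML audit 17 days ago vs limit 30 → met
Not met: 2 of 11

2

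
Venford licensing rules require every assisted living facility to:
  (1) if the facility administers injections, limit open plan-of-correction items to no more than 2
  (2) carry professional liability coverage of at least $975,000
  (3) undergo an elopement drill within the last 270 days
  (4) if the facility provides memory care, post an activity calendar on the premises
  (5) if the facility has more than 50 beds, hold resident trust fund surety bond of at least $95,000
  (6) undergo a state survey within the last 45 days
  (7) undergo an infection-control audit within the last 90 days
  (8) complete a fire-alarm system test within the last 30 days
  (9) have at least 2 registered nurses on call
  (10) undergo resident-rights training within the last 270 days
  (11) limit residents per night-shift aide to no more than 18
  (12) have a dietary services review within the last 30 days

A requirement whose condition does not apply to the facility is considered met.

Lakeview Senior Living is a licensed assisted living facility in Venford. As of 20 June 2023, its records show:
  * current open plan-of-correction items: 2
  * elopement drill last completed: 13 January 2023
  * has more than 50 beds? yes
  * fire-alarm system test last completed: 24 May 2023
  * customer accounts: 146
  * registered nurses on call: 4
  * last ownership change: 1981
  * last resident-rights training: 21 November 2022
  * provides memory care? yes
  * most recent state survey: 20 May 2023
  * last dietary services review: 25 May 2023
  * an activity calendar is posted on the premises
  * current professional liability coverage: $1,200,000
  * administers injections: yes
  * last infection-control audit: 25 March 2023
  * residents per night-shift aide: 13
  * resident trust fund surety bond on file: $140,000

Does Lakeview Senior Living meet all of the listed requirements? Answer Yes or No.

1. condition 'administers injections' holds; open plan-of-correction items 2 ≤ 2 → met
2. professional liability coverage $1,200,000 ≥ $975,000 → met
3. elopement drill 158 days ago vs limit 270 → met
4. condition 'provides memory care' holds; activity calendar present → met
5. condition 'has more than 50 beds' holds; resident trust fund surety bond $140,000 ≥ $95,000 → met
6. state survey 31 days ago vs limit 45 → met
7. infection-control audit 87 days ago vs limit 90 → met
8. fire-alarm system test 27 days ago vs limit 30 → met
9. registered nurses on call 4 ≥ 2 → met
10. resident-rights training 211 days ago vs limit 270 → met
11. residents per night-shift aide 13 ≤ 18 → met
12. dietary services review 26 days ago vs limit 30 → met
All met.

Yes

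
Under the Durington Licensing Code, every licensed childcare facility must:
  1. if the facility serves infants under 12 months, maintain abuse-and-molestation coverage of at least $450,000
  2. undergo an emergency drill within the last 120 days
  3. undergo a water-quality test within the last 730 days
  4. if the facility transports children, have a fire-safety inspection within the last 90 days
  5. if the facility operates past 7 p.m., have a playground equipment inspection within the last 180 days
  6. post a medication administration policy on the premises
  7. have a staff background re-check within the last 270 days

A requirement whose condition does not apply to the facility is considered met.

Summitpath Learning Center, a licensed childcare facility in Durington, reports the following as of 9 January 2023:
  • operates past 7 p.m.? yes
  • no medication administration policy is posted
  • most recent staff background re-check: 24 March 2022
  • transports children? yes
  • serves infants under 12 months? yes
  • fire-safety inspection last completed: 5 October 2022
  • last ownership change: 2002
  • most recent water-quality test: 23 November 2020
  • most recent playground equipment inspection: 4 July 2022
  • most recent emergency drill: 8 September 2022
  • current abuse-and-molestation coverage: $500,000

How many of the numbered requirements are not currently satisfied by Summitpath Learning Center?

6

1. condition 'serves infants under 12 months' holds; abuse-and-molestation coverage $500,000 ≥ $450,000 → met
2. emergency drill 123 days ago vs limit 120 → not met
3. water-quality test 777 days ago vs limit 730 → not met
4. condition 'transports children' holds; fire-safety inspection 96 days ago vs limit 90 → not met
5. condition 'operates past 7 p.m.' holds; playground equipment inspection 189 days ago vs limit 180 → not met
6. medication administration policy absent → not met
7. staff background re-check 291 days ago vs limit 270 → not met
Not met: 6 of 7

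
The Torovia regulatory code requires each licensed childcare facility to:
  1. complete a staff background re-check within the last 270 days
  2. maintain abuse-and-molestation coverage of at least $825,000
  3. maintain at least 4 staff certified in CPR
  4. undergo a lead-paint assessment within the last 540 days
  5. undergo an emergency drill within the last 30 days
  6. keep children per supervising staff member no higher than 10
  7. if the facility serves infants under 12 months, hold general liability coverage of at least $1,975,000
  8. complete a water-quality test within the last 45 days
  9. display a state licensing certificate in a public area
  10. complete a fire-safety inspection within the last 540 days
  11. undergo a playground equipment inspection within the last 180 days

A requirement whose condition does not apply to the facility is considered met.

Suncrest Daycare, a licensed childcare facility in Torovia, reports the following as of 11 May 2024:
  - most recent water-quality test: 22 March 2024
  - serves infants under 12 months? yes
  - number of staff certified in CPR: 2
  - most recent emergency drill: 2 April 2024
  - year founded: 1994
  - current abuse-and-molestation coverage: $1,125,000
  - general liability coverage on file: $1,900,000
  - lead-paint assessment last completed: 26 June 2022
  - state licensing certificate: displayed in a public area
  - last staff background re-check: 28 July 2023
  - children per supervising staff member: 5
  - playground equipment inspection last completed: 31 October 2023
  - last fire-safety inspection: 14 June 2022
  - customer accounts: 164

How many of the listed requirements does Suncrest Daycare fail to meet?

8

1. staff background re-check 288 days ago vs limit 270 → not met
2. abuse-and-molestation coverage $1,125,000 ≥ $825,000 → met
3. staff certified in CPR 2 < 4 → not met
4. lead-paint assessment 685 days ago vs limit 540 → not met
5. emergency drill 39 days ago vs limit 30 → not met
6. children per supervising staff member 5 ≤ 10 → met
7. condition 'serves infants under 12 months' holds; general liability coverage $1,900,000 < $1,975,000 → not met
8. water-quality test 50 days ago vs limit 45 → not met
9. state licensing certificate present → met
10. fire-safety inspection 697 days ago vs limit 540 → not met
11. playground equipment inspection 193 days ago vs limit 180 → not met
Not met: 8 of 11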